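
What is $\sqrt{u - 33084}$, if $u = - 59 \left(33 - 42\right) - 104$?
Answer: $17 i \sqrt{113} \approx 180.71 i$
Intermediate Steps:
$u = 427$ ($u = - 59 \left(33 - 42\right) - 104 = \left(-59\right) \left(-9\right) - 104 = 531 - 104 = 427$)
$\sqrt{u - 33084} = \sqrt{427 - 33084} = \sqrt{-32657} = 17 i \sqrt{113}$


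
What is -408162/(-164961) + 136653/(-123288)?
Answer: 280596577/205431432 ≈ 1.3659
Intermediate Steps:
-408162/(-164961) + 136653/(-123288) = -408162*(-1/164961) + 136653*(-1/123288) = 136054/54987 - 4141/3736 = 280596577/205431432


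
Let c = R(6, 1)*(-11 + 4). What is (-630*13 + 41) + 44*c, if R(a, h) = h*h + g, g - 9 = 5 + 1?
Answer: -13077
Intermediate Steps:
g = 15 (g = 9 + (5 + 1) = 9 + 6 = 15)
R(a, h) = 15 + h**2 (R(a, h) = h*h + 15 = h**2 + 15 = 15 + h**2)
c = -112 (c = (15 + 1**2)*(-11 + 4) = (15 + 1)*(-7) = 16*(-7) = -112)
(-630*13 + 41) + 44*c = (-630*13 + 41) + 44*(-112) = (-90*91 + 41) - 4928 = (-8190 + 41) - 4928 = -8149 - 4928 = -13077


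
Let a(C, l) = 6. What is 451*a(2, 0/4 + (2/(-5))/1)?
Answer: 2706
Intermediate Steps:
451*a(2, 0/4 + (2/(-5))/1) = 451*6 = 2706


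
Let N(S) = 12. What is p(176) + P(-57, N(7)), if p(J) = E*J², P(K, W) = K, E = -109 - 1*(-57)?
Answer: -1610809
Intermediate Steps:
E = -52 (E = -109 + 57 = -52)
p(J) = -52*J²
p(176) + P(-57, N(7)) = -52*176² - 57 = -52*30976 - 57 = -1610752 - 57 = -1610809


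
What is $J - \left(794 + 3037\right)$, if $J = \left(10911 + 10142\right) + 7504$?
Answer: $24726$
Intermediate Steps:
$J = 28557$ ($J = 21053 + 7504 = 28557$)
$J - \left(794 + 3037\right) = 28557 - \left(794 + 3037\right) = 28557 - 3831 = 24726$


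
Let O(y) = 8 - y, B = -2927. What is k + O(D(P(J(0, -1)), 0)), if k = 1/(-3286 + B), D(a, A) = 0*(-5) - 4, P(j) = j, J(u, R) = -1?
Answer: 74555/6213 ≈ 12.000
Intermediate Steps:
D(a, A) = -4 (D(a, A) = 0 - 4 = -4)
k = -1/6213 (k = 1/(-3286 - 2927) = 1/(-6213) = -1/6213 ≈ -0.00016095)
k + O(D(P(J(0, -1)), 0)) = -1/6213 + (8 - 1*(-4)) = -1/6213 + (8 + 4) = -1/6213 + 12 = 74555/6213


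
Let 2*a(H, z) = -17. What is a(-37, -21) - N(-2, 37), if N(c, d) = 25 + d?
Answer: -141/2 ≈ -70.500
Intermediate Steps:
a(H, z) = -17/2 (a(H, z) = (½)*(-17) = -17/2)
a(-37, -21) - N(-2, 37) = -17/2 - (25 + 37) = -17/2 - 1*62 = -17/2 - 62 = -141/2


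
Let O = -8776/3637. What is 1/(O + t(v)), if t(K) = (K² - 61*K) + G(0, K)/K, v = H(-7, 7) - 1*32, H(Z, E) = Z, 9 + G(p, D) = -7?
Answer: 141843/552903628 ≈ 0.00025654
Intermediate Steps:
G(p, D) = -16 (G(p, D) = -9 - 7 = -16)
O = -8776/3637 (O = -8776*1/3637 = -8776/3637 ≈ -2.4130)
v = -39 (v = -7 - 1*32 = -7 - 32 = -39)
t(K) = K² - 61*K - 16/K (t(K) = (K² - 61*K) - 16/K = K² - 61*K - 16/K)
1/(O + t(v)) = 1/(-8776/3637 + (-16 + (-39)²*(-61 - 39))/(-39)) = 1/(-8776/3637 - (-16 + 1521*(-100))/39) = 1/(-8776/3637 - (-16 - 152100)/39) = 1/(-8776/3637 - 1/39*(-152116)) = 1/(-8776/3637 + 152116/39) = 1/(552903628/141843) = 141843/552903628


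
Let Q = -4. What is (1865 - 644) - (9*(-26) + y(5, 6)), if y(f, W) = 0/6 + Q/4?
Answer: 1456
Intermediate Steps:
y(f, W) = -1 (y(f, W) = 0/6 - 4/4 = 0*(⅙) - 4*¼ = 0 - 1 = -1)
(1865 - 644) - (9*(-26) + y(5, 6)) = (1865 - 644) - (9*(-26) - 1) = 1221 - (-234 - 1) = 1221 - 1*(-235) = 1221 + 235 = 1456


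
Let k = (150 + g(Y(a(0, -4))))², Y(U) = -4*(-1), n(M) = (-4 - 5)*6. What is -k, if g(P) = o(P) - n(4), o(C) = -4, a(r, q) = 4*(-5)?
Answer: -40000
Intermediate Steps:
a(r, q) = -20
n(M) = -54 (n(M) = -9*6 = -54)
Y(U) = 4
g(P) = 50 (g(P) = -4 - 1*(-54) = -4 + 54 = 50)
k = 40000 (k = (150 + 50)² = 200² = 40000)
-k = -1*40000 = -40000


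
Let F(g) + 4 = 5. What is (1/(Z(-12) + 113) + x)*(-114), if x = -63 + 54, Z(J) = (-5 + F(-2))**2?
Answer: 44080/43 ≈ 1025.1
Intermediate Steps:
F(g) = 1 (F(g) = -4 + 5 = 1)
Z(J) = 16 (Z(J) = (-5 + 1)**2 = (-4)**2 = 16)
x = -9
(1/(Z(-12) + 113) + x)*(-114) = (1/(16 + 113) - 9)*(-114) = (1/129 - 9)*(-114) = -1160/129*(-114) = 44080/43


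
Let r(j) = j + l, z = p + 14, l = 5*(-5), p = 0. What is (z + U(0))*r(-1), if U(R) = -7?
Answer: -182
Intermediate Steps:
l = -25
z = 14 (z = 0 + 14 = 14)
r(j) = -25 + j (r(j) = j - 25 = -25 + j)
(z + U(0))*r(-1) = (14 - 7)*(-25 - 1) = 7*(-26) = -182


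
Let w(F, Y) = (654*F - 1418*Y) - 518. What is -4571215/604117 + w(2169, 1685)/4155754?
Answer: -9791818576892/1255280819609 ≈ -7.8005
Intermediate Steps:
w(F, Y) = -518 - 1418*Y + 654*F (w(F, Y) = (-1418*Y + 654*F) - 518 = -518 - 1418*Y + 654*F)
-4571215/604117 + w(2169, 1685)/4155754 = -4571215/604117 + (-518 - 1418*1685 + 654*2169)/4155754 = -4571215*1/604117 + (-518 - 2389330 + 1418526)*(1/4155754) = -4571215/604117 - 971322*1/4155754 = -4571215/604117 - 485661/2077877 = -9791818576892/1255280819609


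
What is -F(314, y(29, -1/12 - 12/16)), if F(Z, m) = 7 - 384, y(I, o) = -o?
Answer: 377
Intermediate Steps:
F(Z, m) = -377
-F(314, y(29, -1/12 - 12/16)) = -1*(-377) = 377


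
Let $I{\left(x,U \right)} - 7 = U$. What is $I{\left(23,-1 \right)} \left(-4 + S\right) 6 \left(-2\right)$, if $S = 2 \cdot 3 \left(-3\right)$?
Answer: $1584$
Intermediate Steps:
$S = -18$ ($S = 6 \left(-3\right) = -18$)
$I{\left(x,U \right)} = 7 + U$
$I{\left(23,-1 \right)} \left(-4 + S\right) 6 \left(-2\right) = \left(7 - 1\right) \left(-4 - 18\right) 6 \left(-2\right) = 6 \left(\left(-22\right) \left(-12\right)\right) = 6 \cdot 264 = 1584$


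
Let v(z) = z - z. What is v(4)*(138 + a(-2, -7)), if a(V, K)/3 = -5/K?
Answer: 0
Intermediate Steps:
a(V, K) = -15/K (a(V, K) = 3*(-5/K) = -15/K)
v(z) = 0
v(4)*(138 + a(-2, -7)) = 0*(138 - 15/(-7)) = 0*(138 - 15*(-⅐)) = 0*(138 + 15/7) = 0*(981/7) = 0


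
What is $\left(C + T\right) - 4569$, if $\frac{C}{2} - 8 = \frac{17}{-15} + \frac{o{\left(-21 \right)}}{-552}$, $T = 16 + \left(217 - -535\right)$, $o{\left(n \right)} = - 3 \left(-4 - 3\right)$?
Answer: $- \frac{5226533}{1380} \approx -3787.3$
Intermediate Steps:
$o{\left(n \right)} = 21$ ($o{\left(n \right)} = \left(-3\right) \left(-7\right) = 21$)
$T = 768$ ($T = 16 + \left(217 + 535\right) = 16 + 752 = 768$)
$C = \frac{18847}{1380}$ ($C = 16 + 2 \left(\frac{17}{-15} + \frac{21}{-552}\right) = 16 + 2 \left(17 \left(- \frac{1}{15}\right) + 21 \left(- \frac{1}{552}\right)\right) = 16 + 2 \left(- \frac{17}{15} - \frac{7}{184}\right) = 16 + 2 \left(- \frac{3233}{2760}\right) = 16 - \frac{3233}{1380} = \frac{18847}{1380} \approx 13.657$)
$\left(C + T\right) - 4569 = \left(\frac{18847}{1380} + 768\right) - 4569 = \frac{1078687}{1380} - 4569 = - \frac{5226533}{1380}$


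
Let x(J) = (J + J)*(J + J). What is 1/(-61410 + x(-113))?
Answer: -1/10334 ≈ -9.6768e-5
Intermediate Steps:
x(J) = 4*J**2 (x(J) = (2*J)*(2*J) = 4*J**2)
1/(-61410 + x(-113)) = 1/(-61410 + 4*(-113)**2) = 1/(-61410 + 4*12769) = 1/(-61410 + 51076) = 1/(-10334) = -1/10334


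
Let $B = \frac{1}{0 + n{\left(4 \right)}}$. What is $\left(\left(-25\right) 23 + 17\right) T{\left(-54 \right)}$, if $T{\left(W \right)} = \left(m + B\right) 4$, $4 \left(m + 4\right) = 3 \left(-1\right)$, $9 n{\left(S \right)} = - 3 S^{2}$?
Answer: $\frac{22041}{2} \approx 11021.0$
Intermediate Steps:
$n{\left(S \right)} = - \frac{S^{2}}{3}$ ($n{\left(S \right)} = \frac{\left(-3\right) S^{2}}{9} = - \frac{S^{2}}{3}$)
$m = - \frac{19}{4}$ ($m = -4 + \frac{3 \left(-1\right)}{4} = -4 + \frac{1}{4} \left(-3\right) = -4 - \frac{3}{4} = - \frac{19}{4} \approx -4.75$)
$B = - \frac{3}{16}$ ($B = \frac{1}{0 - \frac{4^{2}}{3}} = \frac{1}{0 - \frac{16}{3}} = \frac{1}{- \frac{16}{3}} = - \frac{3}{16} \approx -0.1875$)
$T{\left(W \right)} = - \frac{79}{4}$ ($T{\left(W \right)} = \left(- \frac{19}{4} - \frac{3}{16}\right) 4 = \left(- \frac{79}{16}\right) 4 = - \frac{79}{4}$)
$\left(\left(-25\right) 23 + 17\right) T{\left(-54 \right)} = \left(\left(-25\right) 23 + 17\right) \left(- \frac{79}{4}\right) = \left(-575 + 17\right) \left(- \frac{79}{4}\right) = \left(-558\right) \left(- \frac{79}{4}\right) = \frac{22041}{2}$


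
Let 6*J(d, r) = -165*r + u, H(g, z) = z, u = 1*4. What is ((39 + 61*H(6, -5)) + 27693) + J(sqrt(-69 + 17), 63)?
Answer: 154171/6 ≈ 25695.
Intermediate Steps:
u = 4
J(d, r) = 2/3 - 55*r/2 (J(d, r) = (-165*r + 4)/6 = (4 - 165*r)/6 = 2/3 - 55*r/2)
((39 + 61*H(6, -5)) + 27693) + J(sqrt(-69 + 17), 63) = ((39 + 61*(-5)) + 27693) + (2/3 - 55/2*63) = ((39 - 305) + 27693) + (2/3 - 3465/2) = (-266 + 27693) - 10391/6 = 27427 - 10391/6 = 154171/6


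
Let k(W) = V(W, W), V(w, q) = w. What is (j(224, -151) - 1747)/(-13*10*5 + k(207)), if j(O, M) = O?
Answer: 1523/443 ≈ 3.4379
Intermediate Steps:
k(W) = W
(j(224, -151) - 1747)/(-13*10*5 + k(207)) = (224 - 1747)/(-13*10*5 + 207) = -1523/(-130*5 + 207) = -1523/(-650 + 207) = -1523/(-443) = -1523*(-1/443) = 1523/443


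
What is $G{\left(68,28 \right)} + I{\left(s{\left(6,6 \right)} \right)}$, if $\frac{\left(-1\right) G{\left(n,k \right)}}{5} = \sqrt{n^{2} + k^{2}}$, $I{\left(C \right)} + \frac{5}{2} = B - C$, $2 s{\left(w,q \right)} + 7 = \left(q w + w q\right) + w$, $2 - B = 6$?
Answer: $-42 - 260 \sqrt{2} \approx -409.7$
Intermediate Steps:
$B = -4$ ($B = 2 - 6 = -4$)
$s{\left(w,q \right)} = - \frac{7}{2} + \frac{w}{2} + q w$ ($s{\left(w,q \right)} = - \frac{7}{2} + \frac{\left(q w + w q\right) + w}{2} = - \frac{7}{2} + \frac{\left(q w + q w\right) + w}{2} = - \frac{7}{2} + \frac{2 q w + w}{2} = - \frac{7}{2} + \frac{w + 2 q w}{2} = - \frac{7}{2} + \left(\frac{w}{2} + q w\right) = - \frac{7}{2} + \frac{w}{2} + q w$)
$I{\left(C \right)} = - \frac{13}{2} - C$ ($I{\left(C \right)} = - \frac{5}{2} - \left(4 + C\right) = - \frac{13}{2} - C$)
$G{\left(n,k \right)} = - 5 \sqrt{k^{2} + n^{2}}$ ($G{\left(n,k \right)} = - 5 \sqrt{n^{2} + k^{2}} = - 5 \sqrt{k^{2} + n^{2}}$)
$G{\left(68,28 \right)} + I{\left(s{\left(6,6 \right)} \right)} = - 5 \sqrt{28^{2} + 68^{2}} - \left(3 + 39\right) = - 5 \sqrt{784 + 4624} - 42 = - 5 \sqrt{5408} - 42 = - 5 \cdot 52 \sqrt{2} - 42 = - 260 \sqrt{2} - 42 = -42 - 260 \sqrt{2}$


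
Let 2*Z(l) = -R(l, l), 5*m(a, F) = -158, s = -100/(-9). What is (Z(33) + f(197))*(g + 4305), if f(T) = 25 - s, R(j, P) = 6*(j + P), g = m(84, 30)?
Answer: -35405119/45 ≈ -7.8678e+5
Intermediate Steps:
s = 100/9 (s = -100*(-⅑) = 100/9 ≈ 11.111)
m(a, F) = -158/5 (m(a, F) = (⅕)*(-158) = -158/5)
g = -158/5 ≈ -31.600
R(j, P) = 6*P + 6*j (R(j, P) = 6*(P + j) = 6*P + 6*j)
f(T) = 125/9 (f(T) = 25 - 1*100/9 = 25 - 100/9 = 125/9)
Z(l) = -6*l (Z(l) = (-(6*l + 6*l))/2 = (-12*l)/2 = -6*l)
(Z(33) + f(197))*(g + 4305) = (-6*33 + 125/9)*(-158/5 + 4305) = (-198 + 125/9)*(21367/5) = -1657/9*21367/5 = -35405119/45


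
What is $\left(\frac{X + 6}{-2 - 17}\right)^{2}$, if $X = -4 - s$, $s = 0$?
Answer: $\frac{4}{361} \approx 0.01108$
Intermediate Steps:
$X = -4$ ($X = -4 - 0 = -4 + 0 = -4$)
$\left(\frac{X + 6}{-2 - 17}\right)^{2} = \left(\frac{-4 + 6}{-2 - 17}\right)^{2} = \left(\frac{2}{-19}\right)^{2} = \left(2 \left(- \frac{1}{19}\right)\right)^{2} = \left(- \frac{2}{19}\right)^{2} = \frac{4}{361}$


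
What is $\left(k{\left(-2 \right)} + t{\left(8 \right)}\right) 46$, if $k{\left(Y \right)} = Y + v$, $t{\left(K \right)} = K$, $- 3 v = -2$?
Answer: $\frac{920}{3} \approx 306.67$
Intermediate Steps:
$v = \frac{2}{3}$ ($v = \left(- \frac{1}{3}\right) \left(-2\right) = \frac{2}{3} \approx 0.66667$)
$k{\left(Y \right)} = \frac{2}{3} + Y$ ($k{\left(Y \right)} = Y + \frac{2}{3} = \frac{2}{3} + Y$)
$\left(k{\left(-2 \right)} + t{\left(8 \right)}\right) 46 = \left(\left(\frac{2}{3} - 2\right) + 8\right) 46 = \left(- \frac{4}{3} + 8\right) 46 = \frac{20}{3} \cdot 46 = \frac{920}{3}$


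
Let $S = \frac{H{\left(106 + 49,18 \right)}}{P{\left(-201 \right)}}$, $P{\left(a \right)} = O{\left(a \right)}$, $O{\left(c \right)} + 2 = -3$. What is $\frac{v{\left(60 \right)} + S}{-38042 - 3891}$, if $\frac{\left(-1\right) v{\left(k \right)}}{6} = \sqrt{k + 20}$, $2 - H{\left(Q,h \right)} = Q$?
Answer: $- \frac{153}{209665} + \frac{24 \sqrt{5}}{41933} \approx 0.00055006$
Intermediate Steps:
$O{\left(c \right)} = -5$ ($O{\left(c \right)} = -2 - 3 = -5$)
$H{\left(Q,h \right)} = 2 - Q$
$P{\left(a \right)} = -5$
$S = \frac{153}{5}$ ($S = \frac{2 - \left(106 + 49\right)}{-5} = \left(2 - 155\right) \left(- \frac{1}{5}\right) = \left(-153\right) \left(- \frac{1}{5}\right) = \frac{153}{5} \approx 30.6$)
$v{\left(k \right)} = - 6 \sqrt{20 + k}$ ($v{\left(k \right)} = - 6 \sqrt{k + 20} = - 6 \sqrt{20 + k}$)
$\frac{v{\left(60 \right)} + S}{-38042 - 3891} = \frac{- 6 \sqrt{20 + 60} + \frac{153}{5}}{-38042 - 3891} = \frac{- 6 \sqrt{80} + \frac{153}{5}}{-41933} = \left(- 6 \cdot 4 \sqrt{5} + \frac{153}{5}\right) \left(- \frac{1}{41933}\right) = \left(- 24 \sqrt{5} + \frac{153}{5}\right) \left(- \frac{1}{41933}\right) = \left(\frac{153}{5} - 24 \sqrt{5}\right) \left(- \frac{1}{41933}\right) = - \frac{153}{209665} + \frac{24 \sqrt{5}}{41933}$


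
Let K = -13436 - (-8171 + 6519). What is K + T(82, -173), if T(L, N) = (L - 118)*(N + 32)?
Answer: -6708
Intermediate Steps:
T(L, N) = (-118 + L)*(32 + N)
K = -11784 (K = -13436 - 1*(-1652) = -13436 + 1652 = -11784)
K + T(82, -173) = -11784 + (-3776 - 118*(-173) + 32*82 + 82*(-173)) = -11784 + (-3776 + 20414 + 2624 - 14186) = -11784 + 5076 = -6708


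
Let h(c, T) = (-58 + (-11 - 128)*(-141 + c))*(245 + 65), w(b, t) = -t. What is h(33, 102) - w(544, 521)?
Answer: 4636261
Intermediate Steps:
h(c, T) = 6057710 - 43090*c (h(c, T) = (-58 - 139*(-141 + c))*310 = (-58 + (19599 - 139*c))*310 = (19541 - 139*c)*310 = 6057710 - 43090*c)
h(33, 102) - w(544, 521) = (6057710 - 43090*33) - (-1)*521 = (6057710 - 1421970) - 1*(-521) = 4635740 + 521 = 4636261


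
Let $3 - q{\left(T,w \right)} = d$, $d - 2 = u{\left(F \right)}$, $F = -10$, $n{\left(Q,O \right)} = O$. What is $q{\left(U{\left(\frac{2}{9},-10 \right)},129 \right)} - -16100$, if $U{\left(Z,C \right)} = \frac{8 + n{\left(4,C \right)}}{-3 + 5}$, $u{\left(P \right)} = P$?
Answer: $16111$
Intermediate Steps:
$d = -8$ ($d = 2 - 10 = -8$)
$U{\left(Z,C \right)} = 4 + \frac{C}{2}$ ($U{\left(Z,C \right)} = \frac{8 + C}{-3 + 5} = \frac{8 + C}{2} = \left(8 + C\right) \frac{1}{2} = 4 + \frac{C}{2}$)
$q{\left(T,w \right)} = 11$ ($q{\left(T,w \right)} = 3 - -8 = 3 + 8 = 11$)
$q{\left(U{\left(\frac{2}{9},-10 \right)},129 \right)} - -16100 = 11 - -16100 = 11 + 16100 = 16111$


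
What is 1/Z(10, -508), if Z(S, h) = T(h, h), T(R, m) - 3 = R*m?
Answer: 1/258067 ≈ 3.8750e-6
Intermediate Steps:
T(R, m) = 3 + R*m
Z(S, h) = 3 + h**2 (Z(S, h) = 3 + h*h = 3 + h**2)
1/Z(10, -508) = 1/(3 + (-508)**2) = 1/(3 + 258064) = 1/258067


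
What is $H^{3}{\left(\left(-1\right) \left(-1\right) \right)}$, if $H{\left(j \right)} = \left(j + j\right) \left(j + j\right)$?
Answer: $64$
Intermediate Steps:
$H{\left(j \right)} = 4 j^{2}$ ($H{\left(j \right)} = 2 j 2 j = 4 j^{2}$)
$H^{3}{\left(\left(-1\right) \left(-1\right) \right)} = \left(4 \left(\left(-1\right) \left(-1\right)\right)^{2}\right)^{3} = \left(4 \cdot 1^{2}\right)^{3} = \left(4 \cdot 1\right)^{3} = 4^{3} = 64$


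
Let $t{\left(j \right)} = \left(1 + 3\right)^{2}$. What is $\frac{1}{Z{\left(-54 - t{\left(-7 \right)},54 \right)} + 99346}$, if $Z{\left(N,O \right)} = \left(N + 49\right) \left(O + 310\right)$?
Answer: $\frac{1}{91702} \approx 1.0905 \cdot 10^{-5}$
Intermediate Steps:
$t{\left(j \right)} = 16$ ($t{\left(j \right)} = 4^{2} = 16$)
$Z{\left(N,O \right)} = \left(49 + N\right) \left(310 + O\right)$
$\frac{1}{Z{\left(-54 - t{\left(-7 \right)},54 \right)} + 99346} = \frac{1}{\left(15190 + 49 \cdot 54 + 310 \left(-54 - 16\right) + \left(-54 - 16\right) 54\right) + 99346} = \frac{1}{\left(15190 + 2646 + 310 \left(-54 - 16\right) + \left(-54 - 16\right) 54\right) + 99346} = \frac{1}{\left(15190 + 2646 + 310 \left(-70\right) - 3780\right) + 99346} = \frac{1}{\left(15190 + 2646 - 21700 - 3780\right) + 99346} = \frac{1}{-7644 + 99346} = \frac{1}{91702}$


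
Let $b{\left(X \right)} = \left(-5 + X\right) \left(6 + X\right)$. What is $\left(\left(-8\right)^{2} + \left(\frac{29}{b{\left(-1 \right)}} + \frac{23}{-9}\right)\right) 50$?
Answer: $\frac{27215}{9} \approx 3023.9$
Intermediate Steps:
$\left(\left(-8\right)^{2} + \left(\frac{29}{b{\left(-1 \right)}} + \frac{23}{-9}\right)\right) 50 = \left(\left(-8\right)^{2} + \left(\frac{29}{-30 - 1 + \left(-1\right)^{2}} + \frac{23}{-9}\right)\right) 50 = \left(64 + \left(\frac{29}{-30 - 1 + 1} + 23 \left(- \frac{1}{9}\right)\right)\right) 50 = \left(64 - \left(\frac{23}{9} - \frac{29}{-30}\right)\right) 50 = \left(64 + \left(29 \left(- \frac{1}{30}\right) - \frac{23}{9}\right)\right) 50 = \left(64 - \frac{317}{90}\right) 50 = \frac{5443}{90} \cdot 50 = \frac{27215}{9}$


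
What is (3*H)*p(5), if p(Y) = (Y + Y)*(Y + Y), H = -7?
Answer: -2100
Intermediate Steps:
p(Y) = 4*Y² (p(Y) = (2*Y)*(2*Y) = 4*Y²)
(3*H)*p(5) = (3*(-7))*(4*5²) = -84*25 = -21*100 = -2100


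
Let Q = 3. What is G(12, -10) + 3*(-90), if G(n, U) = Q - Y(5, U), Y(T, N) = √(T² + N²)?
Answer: -267 - 5*√5 ≈ -278.18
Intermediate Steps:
Y(T, N) = √(N² + T²)
G(n, U) = 3 - √(25 + U²) (G(n, U) = 3 - √(U² + 5²) = 3 - √(U² + 25) = 3 - √(25 + U²))
G(12, -10) + 3*(-90) = (3 - √(25 + (-10)²)) + 3*(-90) = (3 - √(25 + 100)) - 270 = (3 - √125) - 270 = (3 - 5*√5) - 270 = -267 - 5*√5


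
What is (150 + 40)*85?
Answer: 16150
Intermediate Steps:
(150 + 40)*85 = 190*85 = 16150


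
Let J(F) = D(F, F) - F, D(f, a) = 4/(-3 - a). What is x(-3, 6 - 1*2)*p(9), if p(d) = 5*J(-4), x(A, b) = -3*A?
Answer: 360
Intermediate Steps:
J(F) = -F - 4/(3 + F) (J(F) = -4/(3 + F) - F = -F - 4/(3 + F))
p(d) = 40 (p(d) = 5*((-4 - 1*(-4)*(3 - 4))/(3 - 4)) = 5*((-4 - 1*(-4)*(-1))/(-1)) = 5*(-(-4 - 4)) = 5*(-1*(-8)) = 5*8 = 40)
x(-3, 6 - 1*2)*p(9) = -3*(-3)*40 = 9*40 = 360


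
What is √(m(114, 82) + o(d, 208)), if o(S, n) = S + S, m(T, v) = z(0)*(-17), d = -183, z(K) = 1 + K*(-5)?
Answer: I*√383 ≈ 19.57*I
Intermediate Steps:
z(K) = 1 - 5*K
m(T, v) = -17 (m(T, v) = (1 - 5*0)*(-17) = (1 + 0)*(-17) = 1*(-17) = -17)
o(S, n) = 2*S
√(m(114, 82) + o(d, 208)) = √(-17 + 2*(-183)) = √(-17 - 366) = √(-383) = I*√383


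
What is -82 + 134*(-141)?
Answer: -18976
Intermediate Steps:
-82 + 134*(-141) = -82 - 18894 = -18976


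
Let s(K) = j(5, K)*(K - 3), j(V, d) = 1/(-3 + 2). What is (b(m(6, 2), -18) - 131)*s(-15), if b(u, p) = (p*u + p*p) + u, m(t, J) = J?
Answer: 2862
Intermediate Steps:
j(V, d) = -1 (j(V, d) = 1/(-1) = -1)
s(K) = 3 - K (s(K) = -(K - 3) = -(-3 + K) = 3 - K)
b(u, p) = u + p**2 + p*u (b(u, p) = (p*u + p**2) + u = (p**2 + p*u) + u = u + p**2 + p*u)
(b(m(6, 2), -18) - 131)*s(-15) = ((2 + (-18)**2 - 18*2) - 131)*(3 - 1*(-15)) = ((2 + 324 - 36) - 131)*(3 + 15) = (290 - 131)*18 = 159*18 = 2862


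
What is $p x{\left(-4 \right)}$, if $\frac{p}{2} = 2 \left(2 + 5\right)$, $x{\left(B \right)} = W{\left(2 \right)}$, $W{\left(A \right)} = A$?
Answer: $56$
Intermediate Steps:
$x{\left(B \right)} = 2$
$p = 28$ ($p = 2 \cdot 2 \left(2 + 5\right) = 2 \cdot 2 \cdot 7 = 2 \cdot 14 = 28$)
$p x{\left(-4 \right)} = 28 \cdot 2 = 56$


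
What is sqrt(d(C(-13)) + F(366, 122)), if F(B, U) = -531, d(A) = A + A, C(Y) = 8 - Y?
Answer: I*sqrt(489) ≈ 22.113*I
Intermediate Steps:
d(A) = 2*A
sqrt(d(C(-13)) + F(366, 122)) = sqrt(2*(8 - 1*(-13)) - 531) = sqrt(2*(8 + 13) - 531) = sqrt(2*21 - 531) = sqrt(42 - 531) = sqrt(-489) = I*sqrt(489)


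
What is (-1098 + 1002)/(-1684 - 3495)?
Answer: 96/5179 ≈ 0.018536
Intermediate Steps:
(-1098 + 1002)/(-1684 - 3495) = -96/(-5179) = -96*(-1/5179) = 96/5179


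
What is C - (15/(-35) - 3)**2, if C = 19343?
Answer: 947231/49 ≈ 19331.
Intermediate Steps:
C - (15/(-35) - 3)**2 = 19343 - (15/(-35) - 3)**2 = 19343 - (15*(-1/35) - 3)**2 = 19343 - (-3/7 - 3)**2 = 19343 - (-24/7)**2 = 19343 - 1*576/49 = 19343 - 576/49 = 947231/49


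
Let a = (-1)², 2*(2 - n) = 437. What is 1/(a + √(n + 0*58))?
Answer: 2/435 - I*√866/435 ≈ 0.0045977 - 0.06765*I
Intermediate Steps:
n = -433/2 (n = 2 - ½*437 = 2 - 437/2 = -433/2 ≈ -216.50)
a = 1
1/(a + √(n + 0*58)) = 1/(1 + √(-433/2 + 0*58)) = 1/(1 + √(-433/2 + 0)) = 1/(1 + √(-433/2)) = 1/(1 + I*√866/2)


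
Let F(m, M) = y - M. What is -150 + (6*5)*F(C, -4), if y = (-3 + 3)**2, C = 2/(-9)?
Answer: -30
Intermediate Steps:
C = -2/9 (C = 2*(-1/9) = -2/9 ≈ -0.22222)
y = 0 (y = 0**2 = 0)
F(m, M) = -M (F(m, M) = 0 - M = -M)
-150 + (6*5)*F(C, -4) = -150 + (6*5)*(-1*(-4)) = -150 + 30*4 = -150 + 120 = -30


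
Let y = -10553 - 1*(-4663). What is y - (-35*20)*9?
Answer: 410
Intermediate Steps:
y = -5890 (y = -10553 + 4663 = -5890)
y - (-35*20)*9 = -5890 - (-35*20)*9 = -5890 - (-700)*9 = -5890 - 1*(-6300) = -5890 + 6300 = 410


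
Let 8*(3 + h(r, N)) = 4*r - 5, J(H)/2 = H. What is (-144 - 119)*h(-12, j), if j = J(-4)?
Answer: 20251/8 ≈ 2531.4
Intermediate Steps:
J(H) = 2*H
j = -8 (j = 2*(-4) = -8)
h(r, N) = -29/8 + r/2 (h(r, N) = -3 + (4*r - 5)/8 = -3 + (-5 + 4*r)/8 = -3 + (-5/8 + r/2) = -29/8 + r/2)
(-144 - 119)*h(-12, j) = (-144 - 119)*(-29/8 + (1/2)*(-12)) = -263*(-29/8 - 6) = -263*(-77/8) = 20251/8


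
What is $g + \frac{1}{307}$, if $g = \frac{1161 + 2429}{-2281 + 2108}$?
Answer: $- \frac{1101957}{53111} \approx -20.748$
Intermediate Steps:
$g = - \frac{3590}{173}$ ($g = \frac{3590}{-173} = 3590 \left(- \frac{1}{173}\right) = - \frac{3590}{173} \approx -20.751$)
$g + \frac{1}{307} = - \frac{3590}{173} + \frac{1}{307} = - \frac{1101957}{53111}$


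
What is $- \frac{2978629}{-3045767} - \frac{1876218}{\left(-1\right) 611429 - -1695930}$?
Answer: $- \frac{2484196740077}{3303137357267} \approx -0.75207$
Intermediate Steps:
$- \frac{2978629}{-3045767} - \frac{1876218}{\left(-1\right) 611429 - -1695930} = \left(-2978629\right) \left(- \frac{1}{3045767}\right) - \frac{1876218}{-611429 + 1695930} = \frac{2978629}{3045767} - \frac{1876218}{1084501} = - \frac{2484196740077}{3303137357267}$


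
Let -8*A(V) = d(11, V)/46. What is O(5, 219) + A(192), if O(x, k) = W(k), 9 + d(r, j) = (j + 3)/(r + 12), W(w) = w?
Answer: 463407/2116 ≈ 219.00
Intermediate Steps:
d(r, j) = -9 + (3 + j)/(12 + r) (d(r, j) = -9 + (j + 3)/(r + 12) = -9 + (3 + j)/(12 + r))
O(x, k) = k
A(V) = 51/2116 - V/8464 (A(V) = -(-105 + V - 9*11)/(12 + 11)/(8*46) = -(-105 + V - 99)/23/(8*46) = -(-204 + V)/23/(8*46) = -(-204/23 + V/23)/(8*46) = -(-102/529 + V/1058)/8 = 51/2116 - V/8464)
O(5, 219) + A(192) = 219 + (51/2116 - 1/8464*192) = 219 + (51/2116 - 12/529) = 219 + 3/2116 = 463407/2116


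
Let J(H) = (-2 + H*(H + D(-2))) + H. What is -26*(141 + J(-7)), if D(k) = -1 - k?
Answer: -4524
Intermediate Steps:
J(H) = -2 + H + H*(1 + H) (J(H) = (-2 + H*(H + (-1 - 1*(-2)))) + H = (-2 + H*(H + (-1 + 2))) + H = (-2 + H*(H + 1)) + H = (-2 + H*(1 + H)) + H = -2 + H + H*(1 + H))
-26*(141 + J(-7)) = -26*(141 + (-2 + (-7)**2 + 2*(-7))) = -26*(141 + (-2 + 49 - 14)) = -26*(141 + 33) = -26*174 = -4524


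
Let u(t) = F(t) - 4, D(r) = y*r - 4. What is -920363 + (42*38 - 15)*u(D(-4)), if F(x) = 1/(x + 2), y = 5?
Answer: -20388695/22 ≈ -9.2676e+5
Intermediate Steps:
D(r) = -4 + 5*r (D(r) = 5*r - 4 = -4 + 5*r)
F(x) = 1/(2 + x)
u(t) = -4 + 1/(2 + t) (u(t) = 1/(2 + t) - 4 = -4 + 1/(2 + t))
-920363 + (42*38 - 15)*u(D(-4)) = -920363 + (42*38 - 15)*((-7 - 4*(-4 + 5*(-4)))/(2 + (-4 + 5*(-4)))) = -920363 + (1596 - 15)*((-7 - 4*(-4 - 20))/(2 + (-4 - 20))) = -920363 + 1581*((-7 - 4*(-24))/(2 - 24)) = -920363 + 1581*((-7 + 96)/(-22)) = -920363 + 1581*(-1/22*89) = -920363 + 1581*(-89/22) = -920363 - 140709/22 = -20388695/22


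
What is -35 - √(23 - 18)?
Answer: -35 - √5 ≈ -37.236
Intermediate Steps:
-35 - √(23 - 18) = -35 - √5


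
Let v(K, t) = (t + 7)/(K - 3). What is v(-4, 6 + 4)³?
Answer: -4913/343 ≈ -14.324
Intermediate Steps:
v(K, t) = (7 + t)/(-3 + K)
v(-4, 6 + 4)³ = ((7 + (6 + 4))/(-3 - 4))³ = ((7 + 10)/(-7))³ = (-⅐*17)³ = (-17/7)³ = -4913/343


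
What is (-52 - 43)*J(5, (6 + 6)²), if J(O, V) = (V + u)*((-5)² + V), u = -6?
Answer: -2215590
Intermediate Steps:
J(O, V) = (-6 + V)*(25 + V) (J(O, V) = (V - 6)*((-5)² + V) = (-6 + V)*(25 + V))
(-52 - 43)*J(5, (6 + 6)²) = (-52 - 43)*(-150 + ((6 + 6)²)² + 19*(6 + 6)²) = -95*(-150 + (12²)² + 19*12²) = -95*(-150 + 144² + 19*144) = -95*(-150 + 20736 + 2736) = -95*23322 = -2215590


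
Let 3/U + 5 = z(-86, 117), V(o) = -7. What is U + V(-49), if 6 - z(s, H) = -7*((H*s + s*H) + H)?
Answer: -980339/140048 ≈ -7.0000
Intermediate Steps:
z(s, H) = 6 + 7*H + 14*H*s (z(s, H) = 6 - (-7)*((H*s + s*H) + H) = 6 - (-7)*((H*s + H*s) + H) = 6 - (-7)*(2*H*s + H) = 6 - (-7)*(H + 2*H*s) = 6 - (-7*H - 14*H*s) = 6 + (7*H + 14*H*s) = 6 + 7*H + 14*H*s)
U = -3/140048 (U = 3/(-5 + (6 + 7*117 + 14*117*(-86))) = 3/(-5 + (6 + 819 - 140868)) = 3/(-5 - 140043) = 3/(-140048) = 3*(-1/140048) = -3/140048 ≈ -2.1421e-5)
U + V(-49) = -3/140048 - 7 = -980339/140048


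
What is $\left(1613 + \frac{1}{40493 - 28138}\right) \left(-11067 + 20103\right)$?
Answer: $\frac{180074974176}{12355} \approx 1.4575 \cdot 10^{7}$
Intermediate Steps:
$\left(1613 + \frac{1}{40493 - 28138}\right) \left(-11067 + 20103\right) = \left(1613 + \frac{1}{12355}\right) 9036 = \frac{19928616}{12355} \cdot 9036 = \frac{180074974176}{12355}$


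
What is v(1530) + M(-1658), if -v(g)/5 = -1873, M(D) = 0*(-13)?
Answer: 9365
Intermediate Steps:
M(D) = 0
v(g) = 9365 (v(g) = -5*(-1873) = 9365)
v(1530) + M(-1658) = 9365 + 0 = 9365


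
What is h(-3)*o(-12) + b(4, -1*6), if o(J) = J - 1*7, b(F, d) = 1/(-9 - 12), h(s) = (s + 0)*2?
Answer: 2393/21 ≈ 113.95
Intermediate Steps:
h(s) = 2*s (h(s) = s*2 = 2*s)
b(F, d) = -1/21 (b(F, d) = 1/(-21) = -1/21)
o(J) = -7 + J (o(J) = J - 7 = -7 + J)
h(-3)*o(-12) + b(4, -1*6) = (2*(-3))*(-7 - 12) - 1/21 = -6*(-19) - 1/21 = 114 - 1/21 = 2393/21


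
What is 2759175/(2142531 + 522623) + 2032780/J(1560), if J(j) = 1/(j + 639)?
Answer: 11913460176875055/2665154 ≈ 4.4701e+9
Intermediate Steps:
J(j) = 1/(639 + j)
2759175/(2142531 + 522623) + 2032780/J(1560) = 2759175/(2142531 + 522623) + 2032780/(1/(639 + 1560)) = 2759175/2665154 + 2032780/(1/2199) = 2759175*(1/2665154) + 2032780/(1/2199) = 2759175/2665154 + 2032780*2199 = 2759175/2665154 + 4470083220 = 11913460176875055/2665154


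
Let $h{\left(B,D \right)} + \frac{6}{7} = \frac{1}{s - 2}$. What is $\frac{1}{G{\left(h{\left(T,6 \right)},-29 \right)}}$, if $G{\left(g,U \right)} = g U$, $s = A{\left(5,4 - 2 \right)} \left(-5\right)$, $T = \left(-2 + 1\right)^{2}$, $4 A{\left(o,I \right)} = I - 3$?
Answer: $\frac{21}{1334} \approx 0.015742$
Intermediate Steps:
$A{\left(o,I \right)} = - \frac{3}{4} + \frac{I}{4}$ ($A{\left(o,I \right)} = \frac{I - 3}{4} = \frac{-3 + I}{4} = - \frac{3}{4} + \frac{I}{4}$)
$T = 1$ ($T = \left(-1\right)^{2} = 1$)
$s = \frac{5}{4}$ ($s = \left(- \frac{3}{4} + \frac{4 - 2}{4}\right) \left(-5\right) = \left(- \frac{3}{4} + \frac{1}{4} \cdot 2\right) \left(-5\right) = \left(- \frac{3}{4} + \frac{1}{2}\right) \left(-5\right) = \left(- \frac{1}{4}\right) \left(-5\right) = \frac{5}{4} \approx 1.25$)
$h{\left(B,D \right)} = - \frac{46}{21}$ ($h{\left(B,D \right)} = - \frac{6}{7} + \frac{1}{\frac{5}{4} - 2} = - \frac{6}{7} + \frac{1}{- \frac{3}{4}} = - \frac{6}{7} - \frac{4}{3} = - \frac{46}{21}$)
$G{\left(g,U \right)} = U g$
$\frac{1}{G{\left(h{\left(T,6 \right)},-29 \right)}} = \frac{1}{\left(-29\right) \left(- \frac{46}{21}\right)} = \frac{1}{\frac{1334}{21}} = \frac{21}{1334}$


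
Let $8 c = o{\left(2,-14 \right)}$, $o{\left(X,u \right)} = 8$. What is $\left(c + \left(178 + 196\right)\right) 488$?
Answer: $183000$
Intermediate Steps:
$c = 1$ ($c = \frac{1}{8} \cdot 8 = 1$)
$\left(c + \left(178 + 196\right)\right) 488 = \left(1 + \left(178 + 196\right)\right) 488 = \left(1 + 374\right) 488 = 375 \cdot 488 = 183000$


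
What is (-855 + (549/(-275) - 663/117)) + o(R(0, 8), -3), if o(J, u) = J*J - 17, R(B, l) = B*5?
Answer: -725722/825 ≈ -879.66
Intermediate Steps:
R(B, l) = 5*B
o(J, u) = -17 + J² (o(J, u) = J² - 17 = -17 + J²)
(-855 + (549/(-275) - 663/117)) + o(R(0, 8), -3) = (-855 + (549/(-275) - 663/117)) + (-17 + (5*0)²) = (-855 + (549*(-1/275) - 663*1/117)) + (-17 + 0²) = (-855 + (-549/275 - 17/3)) + (-17 + 0) = (-855 - 6322/825) - 17 = -711697/825 - 17 = -725722/825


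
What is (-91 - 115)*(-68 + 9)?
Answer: 12154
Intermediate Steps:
(-91 - 115)*(-68 + 9) = -206*(-59) = 12154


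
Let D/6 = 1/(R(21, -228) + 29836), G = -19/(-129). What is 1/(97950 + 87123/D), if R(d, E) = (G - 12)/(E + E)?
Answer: 117648/50980639068713 ≈ 2.3077e-9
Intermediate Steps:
G = 19/129 (G = -19*(-1/129) = 19/129 ≈ 0.14729)
R(d, E) = -1529/(258*E) (R(d, E) = (19/129 - 12)/(E + E) = -1529*1/(2*E)/129 = -1529/(258*E))
D = 352944/1755074393 (D = 6/(-1529/258/(-228) + 29836) = 6/(-1529/258*(-1/228) + 29836) = 6/(1529/58824 + 29836) = 6/(1755074393/58824) = 6*(58824/1755074393) = 352944/1755074393 ≈ 0.00020110)
1/(97950 + 87123/D) = 1/(97950 + 87123/(352944/1755074393)) = 1/(97950 + 87123*(1755074393/352944)) = 1/(97950 + 50969115447113/117648) = 1/(50980639068713/117648) = 117648/50980639068713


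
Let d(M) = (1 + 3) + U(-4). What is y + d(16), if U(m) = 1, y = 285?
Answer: 290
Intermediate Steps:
d(M) = 5 (d(M) = (1 + 3) + 1 = 4 + 1 = 5)
y + d(16) = 285 + 5 = 290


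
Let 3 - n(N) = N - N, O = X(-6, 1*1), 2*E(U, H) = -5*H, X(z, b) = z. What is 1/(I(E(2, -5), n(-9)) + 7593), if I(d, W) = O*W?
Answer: 1/7575 ≈ 0.00013201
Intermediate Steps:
E(U, H) = -5*H/2 (E(U, H) = (-5*H)/2 = -5*H/2)
O = -6
n(N) = 3 (n(N) = 3 - (N - N) = 3 - 1*0 = 3 + 0 = 3)
I(d, W) = -6*W
1/(I(E(2, -5), n(-9)) + 7593) = 1/(-6*3 + 7593) = 1/(-18 + 7593) = 1/7575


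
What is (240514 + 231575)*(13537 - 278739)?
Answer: -125198946978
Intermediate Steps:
(240514 + 231575)*(13537 - 278739) = 472089*(-265202) = -125198946978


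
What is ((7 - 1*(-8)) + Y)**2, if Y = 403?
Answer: 174724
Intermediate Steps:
((7 - 1*(-8)) + Y)**2 = ((7 - 1*(-8)) + 403)**2 = ((7 + 8) + 403)**2 = (15 + 403)**2 = 418**2 = 174724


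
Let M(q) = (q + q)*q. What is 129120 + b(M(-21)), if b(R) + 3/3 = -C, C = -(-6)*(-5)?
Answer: 129149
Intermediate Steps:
M(q) = 2*q² (M(q) = (2*q)*q = 2*q²)
C = -30 (C = -1*30 = -30)
b(R) = 29 (b(R) = -1 - 1*(-30) = -1 + 30 = 29)
129120 + b(M(-21)) = 129120 + 29 = 129149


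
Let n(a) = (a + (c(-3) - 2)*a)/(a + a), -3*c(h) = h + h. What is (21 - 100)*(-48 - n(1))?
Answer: 7663/2 ≈ 3831.5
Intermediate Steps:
c(h) = -2*h/3 (c(h) = -(h + h)/3 = -2*h/3)
n(a) = ½ (n(a) = (a + (-⅔*(-3) - 2)*a)/(a + a) = (a + (2 - 2)*a)/((2*a)) = (a + 0*a)*(1/(2*a)) = (a + 0)*(1/(2*a)) = a*(1/(2*a)) = ½)
(21 - 100)*(-48 - n(1)) = (21 - 100)*(-48 - 1*½) = -79*(-48 - ½) = -79*(-97/2) = 7663/2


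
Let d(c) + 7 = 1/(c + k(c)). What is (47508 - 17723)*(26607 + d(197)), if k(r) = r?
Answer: 312158743785/394 ≈ 7.9228e+8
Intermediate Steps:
d(c) = -7 + 1/(2*c) (d(c) = -7 + 1/(c + c) = -7 + 1/(2*c))
(47508 - 17723)*(26607 + d(197)) = (47508 - 17723)*(26607 + (-7 + (1/2)/197)) = 29785*(26607 + (-7 + (1/2)*(1/197))) = 29785*(26607 + (-7 + 1/394)) = 29785*(26607 - 2757/394) = 29785*(10480401/394) = 312158743785/394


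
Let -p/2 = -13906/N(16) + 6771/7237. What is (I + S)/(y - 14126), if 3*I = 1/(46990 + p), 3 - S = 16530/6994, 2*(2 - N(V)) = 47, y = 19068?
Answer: 94960457836415/737243642580065712 ≈ 0.00012880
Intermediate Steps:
N(V) = -43/2 (N(V) = 2 - ½*47 = 2 - 47/2 = -43/2)
S = 2226/3497 (S = 3 - 16530/6994 = 3 - 1*8265/3497 = 3 - 8265/3497 = 2226/3497 ≈ 0.63655)
p = -403133194/311191 (p = -2*(-13906/(-43/2) + 6771/7237) = -2*(-13906*(-2/43) + 6771*(1/7237)) = -2*(27812/43 + 6771/7237) = -2*201566597/311191 = -403133194/311191 ≈ -1295.5)
I = 311191/42659195688 (I = 1/(3*(46990 - 403133194/311191)) = 1/(3*(14219731896/311191)) = (⅓)*(311191/14219731896) = 311191/42659195688 ≈ 7.2948e-6)
(I + S)/(y - 14126) = (311191/42659195688 + 2226/3497)/(19068 - 14126) = (94960457836415/149179207320936)/4942 = (94960457836415/149179207320936)*(1/4942) = 94960457836415/737243642580065712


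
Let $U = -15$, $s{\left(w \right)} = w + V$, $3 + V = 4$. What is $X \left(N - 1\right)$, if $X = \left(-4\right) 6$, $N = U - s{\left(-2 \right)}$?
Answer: $360$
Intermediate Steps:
$V = 1$ ($V = -3 + 4 = 1$)
$s{\left(w \right)} = 1 + w$ ($s{\left(w \right)} = w + 1 = 1 + w$)
$N = -14$ ($N = -15 - \left(1 - 2\right) = -15 - -1 = -15 + 1 = -14$)
$X = -24$
$X \left(N - 1\right) = - 24 \left(-14 - 1\right) = \left(-24\right) \left(-15\right) = 360$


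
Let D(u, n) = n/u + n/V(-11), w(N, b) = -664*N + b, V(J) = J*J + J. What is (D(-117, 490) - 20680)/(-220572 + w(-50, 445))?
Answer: 26614817/240575049 ≈ 0.11063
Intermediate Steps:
V(J) = J + J**2 (V(J) = J**2 + J = J + J**2)
w(N, b) = b - 664*N
D(u, n) = n/110 + n/u (D(u, n) = n/u + n/((-11*(1 - 11))) = n/u + n/((-11*(-10))) = n/u + n/110 = n/110 + n/u)
(D(-117, 490) - 20680)/(-220572 + w(-50, 445)) = (((1/110)*490 + 490/(-117)) - 20680)/(-220572 + (445 - 664*(-50))) = ((49/11 + 490*(-1/117)) - 20680)/(-220572 + (445 + 33200)) = ((49/11 - 490/117) - 20680)/(-220572 + 33645) = (343/1287 - 20680)/(-186927) = -26614817/1287*(-1/186927) = 26614817/240575049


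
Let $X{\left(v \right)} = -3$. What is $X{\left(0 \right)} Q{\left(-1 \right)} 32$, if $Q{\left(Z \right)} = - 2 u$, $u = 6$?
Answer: $1152$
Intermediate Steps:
$Q{\left(Z \right)} = -12$ ($Q{\left(Z \right)} = \left(-2\right) 6 = -12$)
$X{\left(0 \right)} Q{\left(-1 \right)} 32 = \left(-3\right) \left(-12\right) 32 = 36 \cdot 32 = 1152$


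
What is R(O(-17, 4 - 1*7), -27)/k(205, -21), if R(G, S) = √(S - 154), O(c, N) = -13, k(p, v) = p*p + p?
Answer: I*√181/42230 ≈ 0.00031858*I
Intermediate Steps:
k(p, v) = p + p² (k(p, v) = p² + p = p + p²)
R(G, S) = √(-154 + S)
R(O(-17, 4 - 1*7), -27)/k(205, -21) = √(-154 - 27)/((205*(1 + 205))) = √(-181)/((205*206)) = (I*√181)/42230 = (I*√181)*(1/42230) = I*√181/42230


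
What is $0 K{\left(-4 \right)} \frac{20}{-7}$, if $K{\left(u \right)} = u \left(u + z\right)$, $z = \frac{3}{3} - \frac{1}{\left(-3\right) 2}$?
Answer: $0$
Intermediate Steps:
$z = \frac{7}{6}$ ($z = 3 \cdot \frac{1}{3} - \frac{1}{-6} = 1 - - \frac{1}{6} = 1 + \frac{1}{6} = \frac{7}{6} \approx 1.1667$)
$K{\left(u \right)} = u \left(\frac{7}{6} + u\right)$ ($K{\left(u \right)} = u \left(u + \frac{7}{6}\right) = u \left(\frac{7}{6} + u\right)$)
$0 K{\left(-4 \right)} \frac{20}{-7} = 0 \cdot \frac{1}{6} \left(-4\right) \left(7 + 6 \left(-4\right)\right) \frac{20}{-7} = 0 \cdot \frac{1}{6} \left(-4\right) \left(7 - 24\right) 20 \left(- \frac{1}{7}\right) = 0 \cdot \frac{1}{6} \left(-4\right) \left(-17\right) \left(- \frac{20}{7}\right) = 0 \cdot \frac{34}{3} \left(- \frac{20}{7}\right) = 0 \left(- \frac{20}{7}\right) = 0$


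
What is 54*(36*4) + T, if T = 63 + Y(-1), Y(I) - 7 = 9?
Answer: 7855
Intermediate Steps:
Y(I) = 16 (Y(I) = 7 + 9 = 16)
T = 79 (T = 63 + 16 = 79)
54*(36*4) + T = 54*(36*4) + 79 = 54*144 + 79 = 7776 + 79 = 7855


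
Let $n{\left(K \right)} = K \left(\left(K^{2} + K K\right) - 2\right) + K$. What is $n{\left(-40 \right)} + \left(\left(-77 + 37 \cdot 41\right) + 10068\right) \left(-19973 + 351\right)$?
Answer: $-225937936$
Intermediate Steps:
$n{\left(K \right)} = K + K \left(-2 + 2 K^{2}\right)$ ($n{\left(K \right)} = K \left(\left(K^{2} + K^{2}\right) - 2\right) + K = K \left(2 K^{2} - 2\right) + K = K \left(-2 + 2 K^{2}\right) + K = K + K \left(-2 + 2 K^{2}\right)$)
$n{\left(-40 \right)} + \left(\left(-77 + 37 \cdot 41\right) + 10068\right) \left(-19973 + 351\right) = \left(\left(-1\right) \left(-40\right) + 2 \left(-40\right)^{3}\right) + \left(\left(-77 + 37 \cdot 41\right) + 10068\right) \left(-19973 + 351\right) = \left(40 + 2 \left(-64000\right)\right) + \left(\left(-77 + 1517\right) + 10068\right) \left(-19622\right) = \left(40 - 128000\right) + \left(1440 + 10068\right) \left(-19622\right) = -127960 + 11508 \left(-19622\right) = -127960 - 225809976 = -225937936$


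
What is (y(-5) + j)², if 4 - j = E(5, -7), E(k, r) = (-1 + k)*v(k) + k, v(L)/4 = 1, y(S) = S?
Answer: 484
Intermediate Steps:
v(L) = 4 (v(L) = 4*1 = 4)
E(k, r) = -4 + 5*k (E(k, r) = (-1 + k)*4 + k = (-4 + 4*k) + k = -4 + 5*k)
j = -17 (j = 4 - (-4 + 5*5) = 4 - (-4 + 25) = 4 - 1*21 = 4 - 21 = -17)
(y(-5) + j)² = (-5 - 17)² = (-22)² = 484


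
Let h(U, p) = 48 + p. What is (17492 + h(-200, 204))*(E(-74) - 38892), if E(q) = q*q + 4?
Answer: -592862528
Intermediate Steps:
E(q) = 4 + q**2 (E(q) = q**2 + 4 = 4 + q**2)
(17492 + h(-200, 204))*(E(-74) - 38892) = (17492 + (48 + 204))*((4 + (-74)**2) - 38892) = (17492 + 252)*((4 + 5476) - 38892) = 17744*(5480 - 38892) = 17744*(-33412) = -592862528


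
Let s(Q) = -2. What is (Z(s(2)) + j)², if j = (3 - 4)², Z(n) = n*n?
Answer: 25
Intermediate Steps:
Z(n) = n²
j = 1 (j = (-1)² = 1)
(Z(s(2)) + j)² = ((-2)² + 1)² = (4 + 1)² = 5² = 25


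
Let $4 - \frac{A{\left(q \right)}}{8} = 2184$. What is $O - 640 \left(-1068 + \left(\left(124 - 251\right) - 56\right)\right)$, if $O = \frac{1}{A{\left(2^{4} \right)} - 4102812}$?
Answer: $\frac{3298838561279}{4120252} \approx 8.0064 \cdot 10^{5}$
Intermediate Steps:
$A{\left(q \right)} = -17440$ ($A{\left(q \right)} = 32 - 17472 = -17440$)
$O = - \frac{1}{4120252}$ ($O = \frac{1}{-17440 - 4102812} = \frac{1}{-4120252} = - \frac{1}{4120252} \approx -2.427 \cdot 10^{-7}$)
$O - 640 \left(-1068 + \left(\left(124 - 251\right) - 56\right)\right) = - \frac{1}{4120252} - 640 \left(-1068 + \left(\left(124 - 251\right) - 56\right)\right) = - \frac{1}{4120252} - 640 \left(-1068 - 183\right) = - \frac{1}{4120252} - 640 \left(-1251\right) = - \frac{1}{4120252} - -800640 = - \frac{1}{4120252} + 800640 = \frac{3298838561279}{4120252}$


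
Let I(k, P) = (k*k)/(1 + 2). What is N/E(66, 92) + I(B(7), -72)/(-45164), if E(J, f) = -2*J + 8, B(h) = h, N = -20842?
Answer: 100854221/600036 ≈ 168.08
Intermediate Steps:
E(J, f) = 8 - 2*J
I(k, P) = k²/3
N/E(66, 92) + I(B(7), -72)/(-45164) = -20842/(8 - 2*66) + ((⅓)*7²)/(-45164) = -20842/(8 - 132) + ((⅓)*49)*(-1/45164) = -20842/(-124) + (49/3)*(-1/45164) = -20842*(-1/124) - 7/19356 = 10421/62 - 7/19356 = 100854221/600036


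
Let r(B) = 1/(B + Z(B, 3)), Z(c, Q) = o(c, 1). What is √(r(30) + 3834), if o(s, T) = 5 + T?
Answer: 5*√5521/6 ≈ 61.920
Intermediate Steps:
Z(c, Q) = 6 (Z(c, Q) = 5 + 1 = 6)
r(B) = 1/(6 + B) (r(B) = 1/(B + 6) = 1/(6 + B))
√(r(30) + 3834) = √(1/(6 + 30) + 3834) = √(1/36 + 3834) = √(138025/36) = 5*√5521/6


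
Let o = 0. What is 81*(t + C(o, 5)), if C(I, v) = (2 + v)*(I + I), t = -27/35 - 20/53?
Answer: -172611/1855 ≈ -93.052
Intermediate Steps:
t = -2131/1855 (t = -27*1/35 - 20*1/53 = -27/35 - 20/53 = -2131/1855 ≈ -1.1488)
C(I, v) = 2*I*(2 + v) (C(I, v) = (2 + v)*(2*I) = 2*I*(2 + v))
81*(t + C(o, 5)) = 81*(-2131/1855 + 2*0*(2 + 5)) = 81*(-2131/1855 + 2*0*7) = 81*(-2131/1855 + 0) = 81*(-2131/1855) = -172611/1855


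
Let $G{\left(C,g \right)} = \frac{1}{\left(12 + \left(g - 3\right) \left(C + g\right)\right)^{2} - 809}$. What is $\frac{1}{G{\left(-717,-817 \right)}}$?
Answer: $1582292282855$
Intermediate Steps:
$G{\left(C,g \right)} = \frac{1}{-809 + \left(12 + \left(-3 + g\right) \left(C + g\right)\right)^{2}}$ ($G{\left(C,g \right)} = \frac{1}{\left(12 + \left(-3 + g\right) \left(C + g\right)\right)^{2} - 809} = \frac{1}{-809 + \left(12 + \left(-3 + g\right) \left(C + g\right)\right)^{2}}$)
$\frac{1}{G{\left(-717,-817 \right)}} = \frac{1}{\frac{1}{-809 + \left(12 + \left(-817\right)^{2} - -2151 - -2451 - -585789\right)^{2}}} = \frac{1}{\frac{1}{-809 + \left(12 + 667489 + 2151 + 2451 + 585789\right)^{2}}} = \frac{1}{\frac{1}{-809 + 1257892^{2}}} = \frac{1}{\frac{1}{-809 + 1582292283664}} = \frac{1}{\frac{1}{1582292282855}} = 1582292282855$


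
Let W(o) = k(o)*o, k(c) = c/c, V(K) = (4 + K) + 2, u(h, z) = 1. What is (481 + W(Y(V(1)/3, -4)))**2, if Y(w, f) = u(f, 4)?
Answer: 232324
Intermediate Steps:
V(K) = 6 + K
k(c) = 1
Y(w, f) = 1
W(o) = o (W(o) = 1*o = o)
(481 + W(Y(V(1)/3, -4)))**2 = (481 + 1)**2 = 482**2 = 232324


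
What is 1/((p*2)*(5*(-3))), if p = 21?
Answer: -1/630 ≈ -0.0015873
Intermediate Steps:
1/((p*2)*(5*(-3))) = 1/((21*2)*(5*(-3))) = 1/(42*(-15)) = 1/(-630) = -1/630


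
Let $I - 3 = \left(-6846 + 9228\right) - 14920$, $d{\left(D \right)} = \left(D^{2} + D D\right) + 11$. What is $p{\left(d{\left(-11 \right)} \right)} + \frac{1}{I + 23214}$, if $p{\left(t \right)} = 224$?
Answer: $\frac{2392097}{10679} \approx 224.0$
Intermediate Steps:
$d{\left(D \right)} = 11 + 2 D^{2}$ ($d{\left(D \right)} = \left(D^{2} + D^{2}\right) + 11 = 2 D^{2} + 11 = 11 + 2 D^{2}$)
$I = -12535$ ($I = 3 + \left(\left(-6846 + 9228\right) - 14920\right) = 3 + \left(2382 - 14920\right) = 3 - 12538 = -12535$)
$p{\left(d{\left(-11 \right)} \right)} + \frac{1}{I + 23214} = 224 + \frac{1}{-12535 + 23214} = 224 + \frac{1}{10679} = \frac{2392097}{10679}$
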